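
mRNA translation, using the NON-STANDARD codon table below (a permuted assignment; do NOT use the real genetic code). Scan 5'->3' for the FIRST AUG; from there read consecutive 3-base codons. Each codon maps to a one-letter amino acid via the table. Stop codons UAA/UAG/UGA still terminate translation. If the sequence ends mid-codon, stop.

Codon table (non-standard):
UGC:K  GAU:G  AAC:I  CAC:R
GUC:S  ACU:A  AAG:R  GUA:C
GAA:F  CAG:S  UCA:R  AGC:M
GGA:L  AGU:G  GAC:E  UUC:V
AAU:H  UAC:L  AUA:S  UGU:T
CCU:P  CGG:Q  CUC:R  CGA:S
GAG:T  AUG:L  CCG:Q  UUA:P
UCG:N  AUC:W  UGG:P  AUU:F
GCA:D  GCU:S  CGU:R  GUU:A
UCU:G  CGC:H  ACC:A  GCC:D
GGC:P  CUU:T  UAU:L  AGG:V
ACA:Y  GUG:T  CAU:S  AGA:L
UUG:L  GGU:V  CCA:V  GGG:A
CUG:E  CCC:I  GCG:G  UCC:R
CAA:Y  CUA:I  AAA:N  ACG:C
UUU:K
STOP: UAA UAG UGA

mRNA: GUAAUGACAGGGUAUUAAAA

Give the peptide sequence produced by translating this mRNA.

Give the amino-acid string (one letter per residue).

Answer: LYAL

Derivation:
start AUG at pos 3
pos 3: AUG -> L; peptide=L
pos 6: ACA -> Y; peptide=LY
pos 9: GGG -> A; peptide=LYA
pos 12: UAU -> L; peptide=LYAL
pos 15: UAA -> STOP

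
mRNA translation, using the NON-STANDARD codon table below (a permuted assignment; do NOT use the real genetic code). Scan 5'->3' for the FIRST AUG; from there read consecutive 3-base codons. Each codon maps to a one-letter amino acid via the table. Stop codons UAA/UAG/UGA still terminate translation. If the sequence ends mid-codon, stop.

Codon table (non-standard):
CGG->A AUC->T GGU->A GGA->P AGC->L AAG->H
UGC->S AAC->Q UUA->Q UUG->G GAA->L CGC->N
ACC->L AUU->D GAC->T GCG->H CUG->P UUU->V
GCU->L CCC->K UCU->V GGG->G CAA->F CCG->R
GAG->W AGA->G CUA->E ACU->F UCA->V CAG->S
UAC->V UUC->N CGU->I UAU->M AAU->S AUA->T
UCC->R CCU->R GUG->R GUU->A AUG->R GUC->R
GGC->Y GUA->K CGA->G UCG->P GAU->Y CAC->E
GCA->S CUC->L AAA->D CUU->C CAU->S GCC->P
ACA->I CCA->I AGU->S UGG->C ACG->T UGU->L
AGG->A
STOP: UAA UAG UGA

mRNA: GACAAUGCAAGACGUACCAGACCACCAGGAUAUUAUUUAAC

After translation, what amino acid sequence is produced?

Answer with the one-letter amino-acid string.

start AUG at pos 4
pos 4: AUG -> R; peptide=R
pos 7: CAA -> F; peptide=RF
pos 10: GAC -> T; peptide=RFT
pos 13: GUA -> K; peptide=RFTK
pos 16: CCA -> I; peptide=RFTKI
pos 19: GAC -> T; peptide=RFTKIT
pos 22: CAC -> E; peptide=RFTKITE
pos 25: CAG -> S; peptide=RFTKITES
pos 28: GAU -> Y; peptide=RFTKITESY
pos 31: AUU -> D; peptide=RFTKITESYD
pos 34: AUU -> D; peptide=RFTKITESYDD
pos 37: UAA -> STOP

Answer: RFTKITESYDD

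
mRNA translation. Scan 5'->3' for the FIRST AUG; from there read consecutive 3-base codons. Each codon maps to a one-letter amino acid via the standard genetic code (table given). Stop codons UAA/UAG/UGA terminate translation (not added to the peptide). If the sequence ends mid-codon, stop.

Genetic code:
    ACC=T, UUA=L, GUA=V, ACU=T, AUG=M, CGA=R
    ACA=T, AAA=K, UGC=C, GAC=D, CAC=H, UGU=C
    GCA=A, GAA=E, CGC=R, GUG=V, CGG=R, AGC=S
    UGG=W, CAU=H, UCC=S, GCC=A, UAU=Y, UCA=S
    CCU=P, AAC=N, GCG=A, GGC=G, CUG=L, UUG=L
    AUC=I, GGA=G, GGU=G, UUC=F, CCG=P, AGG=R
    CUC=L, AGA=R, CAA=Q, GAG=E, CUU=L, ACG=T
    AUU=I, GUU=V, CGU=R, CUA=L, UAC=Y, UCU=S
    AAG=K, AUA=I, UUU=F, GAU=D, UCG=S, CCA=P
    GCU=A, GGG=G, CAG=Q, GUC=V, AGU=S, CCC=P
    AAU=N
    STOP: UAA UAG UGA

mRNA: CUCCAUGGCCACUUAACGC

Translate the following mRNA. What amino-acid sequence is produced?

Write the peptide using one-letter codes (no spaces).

Answer: MAT

Derivation:
start AUG at pos 4
pos 4: AUG -> M; peptide=M
pos 7: GCC -> A; peptide=MA
pos 10: ACU -> T; peptide=MAT
pos 13: UAA -> STOP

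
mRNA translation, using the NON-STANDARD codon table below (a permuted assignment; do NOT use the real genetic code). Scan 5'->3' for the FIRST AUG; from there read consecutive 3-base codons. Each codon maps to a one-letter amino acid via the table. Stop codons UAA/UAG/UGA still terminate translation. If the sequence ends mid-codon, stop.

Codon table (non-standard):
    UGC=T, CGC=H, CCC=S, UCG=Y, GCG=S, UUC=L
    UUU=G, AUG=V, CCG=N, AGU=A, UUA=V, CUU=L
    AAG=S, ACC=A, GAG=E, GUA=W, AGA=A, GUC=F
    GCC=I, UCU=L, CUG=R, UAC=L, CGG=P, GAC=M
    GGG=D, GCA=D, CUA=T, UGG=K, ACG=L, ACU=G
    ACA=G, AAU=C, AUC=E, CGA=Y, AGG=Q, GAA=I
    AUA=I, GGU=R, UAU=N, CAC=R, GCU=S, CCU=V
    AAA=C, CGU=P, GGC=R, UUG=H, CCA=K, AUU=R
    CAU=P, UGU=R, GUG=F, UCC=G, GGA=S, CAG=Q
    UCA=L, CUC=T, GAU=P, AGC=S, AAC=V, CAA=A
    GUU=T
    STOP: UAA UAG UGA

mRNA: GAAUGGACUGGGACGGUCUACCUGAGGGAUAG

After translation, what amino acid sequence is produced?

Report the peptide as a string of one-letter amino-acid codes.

Answer: VMKMRTVES

Derivation:
start AUG at pos 2
pos 2: AUG -> V; peptide=V
pos 5: GAC -> M; peptide=VM
pos 8: UGG -> K; peptide=VMK
pos 11: GAC -> M; peptide=VMKM
pos 14: GGU -> R; peptide=VMKMR
pos 17: CUA -> T; peptide=VMKMRT
pos 20: CCU -> V; peptide=VMKMRTV
pos 23: GAG -> E; peptide=VMKMRTVE
pos 26: GGA -> S; peptide=VMKMRTVES
pos 29: UAG -> STOP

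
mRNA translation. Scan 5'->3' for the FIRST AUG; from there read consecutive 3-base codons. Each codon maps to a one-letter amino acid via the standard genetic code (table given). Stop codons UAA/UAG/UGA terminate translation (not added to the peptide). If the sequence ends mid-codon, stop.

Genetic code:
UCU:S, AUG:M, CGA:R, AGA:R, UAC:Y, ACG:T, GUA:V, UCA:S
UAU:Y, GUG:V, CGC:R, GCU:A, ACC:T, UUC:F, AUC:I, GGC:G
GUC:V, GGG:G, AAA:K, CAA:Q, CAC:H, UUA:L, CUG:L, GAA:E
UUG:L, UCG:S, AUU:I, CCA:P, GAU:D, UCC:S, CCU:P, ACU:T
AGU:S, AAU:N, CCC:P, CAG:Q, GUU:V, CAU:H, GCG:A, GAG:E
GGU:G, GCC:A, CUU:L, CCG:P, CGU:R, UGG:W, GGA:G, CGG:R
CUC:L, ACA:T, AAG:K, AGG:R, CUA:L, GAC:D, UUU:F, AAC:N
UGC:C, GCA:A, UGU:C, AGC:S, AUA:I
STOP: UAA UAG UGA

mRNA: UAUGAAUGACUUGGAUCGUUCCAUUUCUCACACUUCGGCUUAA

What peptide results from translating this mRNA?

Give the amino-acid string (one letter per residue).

start AUG at pos 1
pos 1: AUG -> M; peptide=M
pos 4: AAU -> N; peptide=MN
pos 7: GAC -> D; peptide=MND
pos 10: UUG -> L; peptide=MNDL
pos 13: GAU -> D; peptide=MNDLD
pos 16: CGU -> R; peptide=MNDLDR
pos 19: UCC -> S; peptide=MNDLDRS
pos 22: AUU -> I; peptide=MNDLDRSI
pos 25: UCU -> S; peptide=MNDLDRSIS
pos 28: CAC -> H; peptide=MNDLDRSISH
pos 31: ACU -> T; peptide=MNDLDRSISHT
pos 34: UCG -> S; peptide=MNDLDRSISHTS
pos 37: GCU -> A; peptide=MNDLDRSISHTSA
pos 40: UAA -> STOP

Answer: MNDLDRSISHTSA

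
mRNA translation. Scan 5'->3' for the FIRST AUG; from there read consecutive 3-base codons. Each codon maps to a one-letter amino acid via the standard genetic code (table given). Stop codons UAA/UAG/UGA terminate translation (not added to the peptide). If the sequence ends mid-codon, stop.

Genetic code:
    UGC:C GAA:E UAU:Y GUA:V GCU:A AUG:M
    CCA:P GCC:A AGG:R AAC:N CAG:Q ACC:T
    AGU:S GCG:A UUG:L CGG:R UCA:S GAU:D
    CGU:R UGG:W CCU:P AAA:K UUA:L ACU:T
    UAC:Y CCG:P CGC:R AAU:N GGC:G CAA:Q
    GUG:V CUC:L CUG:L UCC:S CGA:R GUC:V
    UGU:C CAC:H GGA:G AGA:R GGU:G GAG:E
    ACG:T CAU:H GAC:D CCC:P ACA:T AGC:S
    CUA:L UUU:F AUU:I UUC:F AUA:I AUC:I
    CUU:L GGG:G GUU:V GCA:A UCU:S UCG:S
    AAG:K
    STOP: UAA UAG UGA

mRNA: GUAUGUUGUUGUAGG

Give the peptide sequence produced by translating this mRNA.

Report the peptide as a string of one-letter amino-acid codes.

Answer: MLL

Derivation:
start AUG at pos 2
pos 2: AUG -> M; peptide=M
pos 5: UUG -> L; peptide=ML
pos 8: UUG -> L; peptide=MLL
pos 11: UAG -> STOP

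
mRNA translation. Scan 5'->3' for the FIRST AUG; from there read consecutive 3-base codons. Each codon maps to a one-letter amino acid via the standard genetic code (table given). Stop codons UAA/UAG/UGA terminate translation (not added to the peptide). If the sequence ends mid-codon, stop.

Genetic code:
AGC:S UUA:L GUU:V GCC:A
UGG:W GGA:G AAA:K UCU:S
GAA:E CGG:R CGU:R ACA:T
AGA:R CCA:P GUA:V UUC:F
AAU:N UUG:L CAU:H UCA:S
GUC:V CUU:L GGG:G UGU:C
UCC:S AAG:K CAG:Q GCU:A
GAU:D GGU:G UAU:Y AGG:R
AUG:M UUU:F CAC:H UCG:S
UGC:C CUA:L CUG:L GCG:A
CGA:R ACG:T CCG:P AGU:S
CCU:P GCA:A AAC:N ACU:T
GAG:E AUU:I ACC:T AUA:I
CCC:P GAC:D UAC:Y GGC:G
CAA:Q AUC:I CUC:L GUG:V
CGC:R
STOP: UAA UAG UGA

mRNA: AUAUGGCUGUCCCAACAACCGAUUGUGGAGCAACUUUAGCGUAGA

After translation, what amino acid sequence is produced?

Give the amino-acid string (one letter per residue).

Answer: MAVPTTDCGATLA

Derivation:
start AUG at pos 2
pos 2: AUG -> M; peptide=M
pos 5: GCU -> A; peptide=MA
pos 8: GUC -> V; peptide=MAV
pos 11: CCA -> P; peptide=MAVP
pos 14: ACA -> T; peptide=MAVPT
pos 17: ACC -> T; peptide=MAVPTT
pos 20: GAU -> D; peptide=MAVPTTD
pos 23: UGU -> C; peptide=MAVPTTDC
pos 26: GGA -> G; peptide=MAVPTTDCG
pos 29: GCA -> A; peptide=MAVPTTDCGA
pos 32: ACU -> T; peptide=MAVPTTDCGAT
pos 35: UUA -> L; peptide=MAVPTTDCGATL
pos 38: GCG -> A; peptide=MAVPTTDCGATLA
pos 41: UAG -> STOP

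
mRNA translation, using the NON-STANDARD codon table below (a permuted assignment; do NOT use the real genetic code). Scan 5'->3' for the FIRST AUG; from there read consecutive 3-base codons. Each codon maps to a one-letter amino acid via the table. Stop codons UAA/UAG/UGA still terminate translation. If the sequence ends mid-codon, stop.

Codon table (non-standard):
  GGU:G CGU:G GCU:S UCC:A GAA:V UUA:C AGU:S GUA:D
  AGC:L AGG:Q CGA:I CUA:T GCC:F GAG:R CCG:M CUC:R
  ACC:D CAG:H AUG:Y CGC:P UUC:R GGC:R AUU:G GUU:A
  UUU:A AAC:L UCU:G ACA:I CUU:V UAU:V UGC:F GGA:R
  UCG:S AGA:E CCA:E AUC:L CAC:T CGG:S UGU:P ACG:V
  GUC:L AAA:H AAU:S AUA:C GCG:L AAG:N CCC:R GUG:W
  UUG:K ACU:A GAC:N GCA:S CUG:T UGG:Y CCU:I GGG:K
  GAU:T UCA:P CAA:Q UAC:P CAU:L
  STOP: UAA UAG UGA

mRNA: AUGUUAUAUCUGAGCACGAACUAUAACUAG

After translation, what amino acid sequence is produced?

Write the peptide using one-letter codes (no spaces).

Answer: YCVTLVLVL

Derivation:
start AUG at pos 0
pos 0: AUG -> Y; peptide=Y
pos 3: UUA -> C; peptide=YC
pos 6: UAU -> V; peptide=YCV
pos 9: CUG -> T; peptide=YCVT
pos 12: AGC -> L; peptide=YCVTL
pos 15: ACG -> V; peptide=YCVTLV
pos 18: AAC -> L; peptide=YCVTLVL
pos 21: UAU -> V; peptide=YCVTLVLV
pos 24: AAC -> L; peptide=YCVTLVLVL
pos 27: UAG -> STOP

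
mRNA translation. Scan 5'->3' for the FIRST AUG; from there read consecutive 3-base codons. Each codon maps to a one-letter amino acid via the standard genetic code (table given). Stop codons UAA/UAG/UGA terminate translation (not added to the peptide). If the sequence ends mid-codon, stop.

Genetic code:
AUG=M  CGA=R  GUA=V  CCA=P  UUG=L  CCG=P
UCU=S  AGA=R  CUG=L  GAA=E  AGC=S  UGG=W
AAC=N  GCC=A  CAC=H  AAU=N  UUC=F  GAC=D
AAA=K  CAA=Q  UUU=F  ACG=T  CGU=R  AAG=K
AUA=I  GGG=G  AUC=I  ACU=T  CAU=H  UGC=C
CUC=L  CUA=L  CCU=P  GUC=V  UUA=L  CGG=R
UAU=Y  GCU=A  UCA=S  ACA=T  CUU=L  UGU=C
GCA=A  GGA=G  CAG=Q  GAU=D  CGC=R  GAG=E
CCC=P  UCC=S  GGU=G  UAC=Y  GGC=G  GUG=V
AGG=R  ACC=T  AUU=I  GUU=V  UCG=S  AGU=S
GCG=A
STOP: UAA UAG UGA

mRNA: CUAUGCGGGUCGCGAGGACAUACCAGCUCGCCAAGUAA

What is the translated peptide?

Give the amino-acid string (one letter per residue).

Answer: MRVARTYQLAK

Derivation:
start AUG at pos 2
pos 2: AUG -> M; peptide=M
pos 5: CGG -> R; peptide=MR
pos 8: GUC -> V; peptide=MRV
pos 11: GCG -> A; peptide=MRVA
pos 14: AGG -> R; peptide=MRVAR
pos 17: ACA -> T; peptide=MRVART
pos 20: UAC -> Y; peptide=MRVARTY
pos 23: CAG -> Q; peptide=MRVARTYQ
pos 26: CUC -> L; peptide=MRVARTYQL
pos 29: GCC -> A; peptide=MRVARTYQLA
pos 32: AAG -> K; peptide=MRVARTYQLAK
pos 35: UAA -> STOP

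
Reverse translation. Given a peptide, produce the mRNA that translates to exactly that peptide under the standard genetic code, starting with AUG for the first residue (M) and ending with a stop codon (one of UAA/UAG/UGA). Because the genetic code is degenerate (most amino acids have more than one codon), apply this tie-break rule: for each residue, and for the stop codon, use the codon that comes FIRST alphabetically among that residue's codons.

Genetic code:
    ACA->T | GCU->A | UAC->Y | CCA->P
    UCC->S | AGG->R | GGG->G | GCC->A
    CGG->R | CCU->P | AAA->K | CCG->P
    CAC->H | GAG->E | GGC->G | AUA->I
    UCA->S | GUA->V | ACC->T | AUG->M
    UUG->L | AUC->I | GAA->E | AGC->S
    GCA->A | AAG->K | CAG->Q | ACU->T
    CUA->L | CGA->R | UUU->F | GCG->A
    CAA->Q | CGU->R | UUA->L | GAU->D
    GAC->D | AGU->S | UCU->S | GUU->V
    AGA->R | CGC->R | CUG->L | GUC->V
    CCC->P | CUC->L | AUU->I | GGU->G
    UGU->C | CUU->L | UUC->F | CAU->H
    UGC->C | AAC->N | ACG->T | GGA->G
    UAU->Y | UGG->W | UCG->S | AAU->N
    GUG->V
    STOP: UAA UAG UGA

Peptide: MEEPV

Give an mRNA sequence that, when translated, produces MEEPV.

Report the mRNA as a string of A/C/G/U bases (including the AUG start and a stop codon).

Answer: mRNA: AUGGAAGAACCAGUAUAA

Derivation:
residue 1: M -> AUG (start codon)
residue 2: E codons sorted = GAA,GAG -> pick first = GAA
residue 3: E codons sorted = GAA,GAG -> pick first = GAA
residue 4: P codons sorted = CCA,CCC,CCG,CCU -> pick first = CCA
residue 5: V codons sorted = GUA,GUC,GUG,GUU -> pick first = GUA
terminator: stop codons sorted = UAA,UAG,UGA -> pick first = UAA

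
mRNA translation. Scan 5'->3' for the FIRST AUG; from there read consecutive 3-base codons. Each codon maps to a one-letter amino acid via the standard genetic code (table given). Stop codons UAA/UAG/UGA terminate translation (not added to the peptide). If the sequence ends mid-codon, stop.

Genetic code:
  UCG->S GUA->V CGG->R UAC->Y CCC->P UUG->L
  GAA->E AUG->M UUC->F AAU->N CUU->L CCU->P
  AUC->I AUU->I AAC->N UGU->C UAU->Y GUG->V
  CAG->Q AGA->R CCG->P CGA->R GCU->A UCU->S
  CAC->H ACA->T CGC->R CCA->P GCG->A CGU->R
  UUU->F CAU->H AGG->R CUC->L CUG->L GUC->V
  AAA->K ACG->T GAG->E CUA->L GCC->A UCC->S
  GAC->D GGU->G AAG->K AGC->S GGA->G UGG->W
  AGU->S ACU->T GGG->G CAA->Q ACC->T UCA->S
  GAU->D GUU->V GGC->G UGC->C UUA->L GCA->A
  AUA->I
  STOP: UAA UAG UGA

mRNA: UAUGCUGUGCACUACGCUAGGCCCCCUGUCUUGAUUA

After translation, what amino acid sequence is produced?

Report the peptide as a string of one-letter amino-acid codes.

Answer: MLCTTLGPLS

Derivation:
start AUG at pos 1
pos 1: AUG -> M; peptide=M
pos 4: CUG -> L; peptide=ML
pos 7: UGC -> C; peptide=MLC
pos 10: ACU -> T; peptide=MLCT
pos 13: ACG -> T; peptide=MLCTT
pos 16: CUA -> L; peptide=MLCTTL
pos 19: GGC -> G; peptide=MLCTTLG
pos 22: CCC -> P; peptide=MLCTTLGP
pos 25: CUG -> L; peptide=MLCTTLGPL
pos 28: UCU -> S; peptide=MLCTTLGPLS
pos 31: UGA -> STOP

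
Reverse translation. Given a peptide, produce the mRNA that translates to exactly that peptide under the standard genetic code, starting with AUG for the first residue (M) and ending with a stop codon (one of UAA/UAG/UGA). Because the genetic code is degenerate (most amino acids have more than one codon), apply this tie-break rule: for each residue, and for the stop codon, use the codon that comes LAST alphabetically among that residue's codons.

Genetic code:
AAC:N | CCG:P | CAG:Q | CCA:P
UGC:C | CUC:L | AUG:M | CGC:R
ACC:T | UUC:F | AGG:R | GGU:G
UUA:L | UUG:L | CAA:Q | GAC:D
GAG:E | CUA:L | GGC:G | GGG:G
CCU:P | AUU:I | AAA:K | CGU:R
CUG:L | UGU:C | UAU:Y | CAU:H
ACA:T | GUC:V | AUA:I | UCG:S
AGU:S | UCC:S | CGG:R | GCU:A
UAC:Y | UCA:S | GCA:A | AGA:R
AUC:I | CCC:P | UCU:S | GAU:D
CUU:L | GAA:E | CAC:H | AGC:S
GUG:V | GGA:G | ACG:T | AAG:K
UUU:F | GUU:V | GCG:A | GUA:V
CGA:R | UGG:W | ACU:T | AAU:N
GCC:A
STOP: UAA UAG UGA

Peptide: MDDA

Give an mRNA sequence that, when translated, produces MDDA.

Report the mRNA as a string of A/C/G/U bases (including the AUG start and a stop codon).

Answer: mRNA: AUGGAUGAUGCUUGA

Derivation:
residue 1: M -> AUG (start codon)
residue 2: D codons sorted = GAC,GAU -> pick last = GAU
residue 3: D codons sorted = GAC,GAU -> pick last = GAU
residue 4: A codons sorted = GCA,GCC,GCG,GCU -> pick last = GCU
terminator: stop codons sorted = UAA,UAG,UGA -> pick last = UGA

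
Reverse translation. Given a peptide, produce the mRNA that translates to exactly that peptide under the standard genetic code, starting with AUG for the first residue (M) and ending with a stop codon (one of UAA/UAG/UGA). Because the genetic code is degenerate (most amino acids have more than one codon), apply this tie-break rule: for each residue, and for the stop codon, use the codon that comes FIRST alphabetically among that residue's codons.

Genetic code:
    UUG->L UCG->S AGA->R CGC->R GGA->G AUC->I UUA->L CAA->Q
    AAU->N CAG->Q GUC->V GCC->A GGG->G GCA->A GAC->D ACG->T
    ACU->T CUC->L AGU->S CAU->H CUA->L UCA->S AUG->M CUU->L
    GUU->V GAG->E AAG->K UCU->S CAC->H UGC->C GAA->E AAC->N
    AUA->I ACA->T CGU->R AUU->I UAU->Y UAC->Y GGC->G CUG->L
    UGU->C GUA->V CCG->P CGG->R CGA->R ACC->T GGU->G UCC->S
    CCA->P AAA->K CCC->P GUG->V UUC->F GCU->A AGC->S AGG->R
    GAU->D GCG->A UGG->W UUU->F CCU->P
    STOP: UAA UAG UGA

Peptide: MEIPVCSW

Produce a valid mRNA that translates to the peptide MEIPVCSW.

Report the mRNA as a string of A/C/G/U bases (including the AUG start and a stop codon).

Answer: mRNA: AUGGAAAUACCAGUAUGCAGCUGGUAA

Derivation:
residue 1: M -> AUG (start codon)
residue 2: E codons sorted = GAA,GAG -> pick first = GAA
residue 3: I codons sorted = AUA,AUC,AUU -> pick first = AUA
residue 4: P codons sorted = CCA,CCC,CCG,CCU -> pick first = CCA
residue 5: V codons sorted = GUA,GUC,GUG,GUU -> pick first = GUA
residue 6: C codons sorted = UGC,UGU -> pick first = UGC
residue 7: S codons sorted = AGC,AGU,UCA,UCC,UCG,UCU -> pick first = AGC
residue 8: W -> UGG (only codon)
terminator: stop codons sorted = UAA,UAG,UGA -> pick first = UAA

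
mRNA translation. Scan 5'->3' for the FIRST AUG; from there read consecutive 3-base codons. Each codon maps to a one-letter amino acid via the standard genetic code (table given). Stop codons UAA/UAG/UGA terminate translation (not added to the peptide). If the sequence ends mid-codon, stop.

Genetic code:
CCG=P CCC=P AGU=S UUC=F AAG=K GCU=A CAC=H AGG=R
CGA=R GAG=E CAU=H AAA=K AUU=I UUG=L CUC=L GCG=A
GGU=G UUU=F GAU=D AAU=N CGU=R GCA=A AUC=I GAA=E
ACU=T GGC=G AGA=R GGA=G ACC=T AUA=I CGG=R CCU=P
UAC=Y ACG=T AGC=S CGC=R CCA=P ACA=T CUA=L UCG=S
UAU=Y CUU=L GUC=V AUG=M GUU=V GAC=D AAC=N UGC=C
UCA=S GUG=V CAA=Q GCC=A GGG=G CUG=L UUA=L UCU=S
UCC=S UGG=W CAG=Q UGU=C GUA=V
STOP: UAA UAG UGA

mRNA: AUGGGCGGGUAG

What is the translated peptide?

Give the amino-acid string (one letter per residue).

start AUG at pos 0
pos 0: AUG -> M; peptide=M
pos 3: GGC -> G; peptide=MG
pos 6: GGG -> G; peptide=MGG
pos 9: UAG -> STOP

Answer: MGG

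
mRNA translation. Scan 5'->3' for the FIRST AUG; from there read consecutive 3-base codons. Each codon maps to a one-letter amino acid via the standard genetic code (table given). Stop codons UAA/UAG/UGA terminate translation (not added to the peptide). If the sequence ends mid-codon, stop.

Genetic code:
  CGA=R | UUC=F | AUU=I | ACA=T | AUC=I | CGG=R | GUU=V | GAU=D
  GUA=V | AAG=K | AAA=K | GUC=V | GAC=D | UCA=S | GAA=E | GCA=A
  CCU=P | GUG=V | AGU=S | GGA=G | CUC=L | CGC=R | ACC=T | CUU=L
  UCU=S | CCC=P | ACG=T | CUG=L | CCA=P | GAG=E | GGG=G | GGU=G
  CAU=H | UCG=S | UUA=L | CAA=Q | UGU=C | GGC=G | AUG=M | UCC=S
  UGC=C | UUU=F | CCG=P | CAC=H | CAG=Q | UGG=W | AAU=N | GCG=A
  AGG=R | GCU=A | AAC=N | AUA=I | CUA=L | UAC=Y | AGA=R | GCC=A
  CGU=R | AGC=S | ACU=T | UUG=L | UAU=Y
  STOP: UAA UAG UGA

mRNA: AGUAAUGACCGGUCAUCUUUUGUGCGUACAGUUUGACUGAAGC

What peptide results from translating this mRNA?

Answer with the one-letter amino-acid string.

Answer: MTGHLLCVQFD

Derivation:
start AUG at pos 4
pos 4: AUG -> M; peptide=M
pos 7: ACC -> T; peptide=MT
pos 10: GGU -> G; peptide=MTG
pos 13: CAU -> H; peptide=MTGH
pos 16: CUU -> L; peptide=MTGHL
pos 19: UUG -> L; peptide=MTGHLL
pos 22: UGC -> C; peptide=MTGHLLC
pos 25: GUA -> V; peptide=MTGHLLCV
pos 28: CAG -> Q; peptide=MTGHLLCVQ
pos 31: UUU -> F; peptide=MTGHLLCVQF
pos 34: GAC -> D; peptide=MTGHLLCVQFD
pos 37: UGA -> STOP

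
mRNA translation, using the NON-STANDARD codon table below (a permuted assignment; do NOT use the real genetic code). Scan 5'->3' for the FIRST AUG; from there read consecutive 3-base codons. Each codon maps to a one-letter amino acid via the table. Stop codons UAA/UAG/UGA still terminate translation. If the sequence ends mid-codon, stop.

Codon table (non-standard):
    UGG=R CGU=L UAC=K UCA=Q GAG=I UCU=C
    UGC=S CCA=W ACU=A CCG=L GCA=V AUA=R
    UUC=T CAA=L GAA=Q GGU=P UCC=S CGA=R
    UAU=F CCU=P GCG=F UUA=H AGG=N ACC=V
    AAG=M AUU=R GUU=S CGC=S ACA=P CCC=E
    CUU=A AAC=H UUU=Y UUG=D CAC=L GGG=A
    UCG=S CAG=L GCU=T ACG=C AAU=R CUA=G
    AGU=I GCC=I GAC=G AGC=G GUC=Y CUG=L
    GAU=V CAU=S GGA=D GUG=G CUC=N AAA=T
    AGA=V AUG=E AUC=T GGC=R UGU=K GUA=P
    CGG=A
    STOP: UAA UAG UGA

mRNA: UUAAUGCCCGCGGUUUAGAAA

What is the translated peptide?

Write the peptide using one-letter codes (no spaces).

Answer: EEFS

Derivation:
start AUG at pos 3
pos 3: AUG -> E; peptide=E
pos 6: CCC -> E; peptide=EE
pos 9: GCG -> F; peptide=EEF
pos 12: GUU -> S; peptide=EEFS
pos 15: UAG -> STOP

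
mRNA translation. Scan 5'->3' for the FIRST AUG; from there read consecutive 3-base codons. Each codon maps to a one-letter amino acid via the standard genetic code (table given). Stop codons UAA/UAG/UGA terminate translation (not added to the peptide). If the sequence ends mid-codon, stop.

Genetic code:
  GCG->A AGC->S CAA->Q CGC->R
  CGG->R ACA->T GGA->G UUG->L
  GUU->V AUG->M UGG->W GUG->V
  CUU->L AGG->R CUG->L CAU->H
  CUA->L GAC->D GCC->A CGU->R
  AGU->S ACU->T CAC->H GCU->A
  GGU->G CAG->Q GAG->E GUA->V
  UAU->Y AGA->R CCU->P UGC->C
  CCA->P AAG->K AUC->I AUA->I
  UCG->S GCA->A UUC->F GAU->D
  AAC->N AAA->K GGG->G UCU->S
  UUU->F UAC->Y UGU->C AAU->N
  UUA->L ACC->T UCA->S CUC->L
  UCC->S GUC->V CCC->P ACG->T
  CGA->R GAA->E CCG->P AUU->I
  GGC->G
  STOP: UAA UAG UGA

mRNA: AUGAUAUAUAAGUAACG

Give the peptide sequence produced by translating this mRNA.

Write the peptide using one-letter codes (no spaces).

start AUG at pos 0
pos 0: AUG -> M; peptide=M
pos 3: AUA -> I; peptide=MI
pos 6: UAU -> Y; peptide=MIY
pos 9: AAG -> K; peptide=MIYK
pos 12: UAA -> STOP

Answer: MIYK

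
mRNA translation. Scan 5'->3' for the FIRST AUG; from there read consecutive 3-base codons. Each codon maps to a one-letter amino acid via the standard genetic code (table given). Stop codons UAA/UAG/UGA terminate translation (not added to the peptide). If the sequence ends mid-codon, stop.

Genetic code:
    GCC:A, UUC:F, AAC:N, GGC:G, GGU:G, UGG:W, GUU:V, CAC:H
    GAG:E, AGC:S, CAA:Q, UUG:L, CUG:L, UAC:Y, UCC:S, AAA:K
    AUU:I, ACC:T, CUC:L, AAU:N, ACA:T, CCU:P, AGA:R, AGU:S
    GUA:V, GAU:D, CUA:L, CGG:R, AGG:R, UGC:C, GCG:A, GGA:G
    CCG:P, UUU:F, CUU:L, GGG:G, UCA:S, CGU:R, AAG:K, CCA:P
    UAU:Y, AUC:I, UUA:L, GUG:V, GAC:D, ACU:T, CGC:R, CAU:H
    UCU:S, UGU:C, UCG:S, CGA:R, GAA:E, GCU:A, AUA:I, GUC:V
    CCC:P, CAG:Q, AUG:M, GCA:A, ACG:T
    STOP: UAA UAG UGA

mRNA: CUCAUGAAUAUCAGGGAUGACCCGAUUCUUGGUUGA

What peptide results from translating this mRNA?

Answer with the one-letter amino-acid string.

start AUG at pos 3
pos 3: AUG -> M; peptide=M
pos 6: AAU -> N; peptide=MN
pos 9: AUC -> I; peptide=MNI
pos 12: AGG -> R; peptide=MNIR
pos 15: GAU -> D; peptide=MNIRD
pos 18: GAC -> D; peptide=MNIRDD
pos 21: CCG -> P; peptide=MNIRDDP
pos 24: AUU -> I; peptide=MNIRDDPI
pos 27: CUU -> L; peptide=MNIRDDPIL
pos 30: GGU -> G; peptide=MNIRDDPILG
pos 33: UGA -> STOP

Answer: MNIRDDPILG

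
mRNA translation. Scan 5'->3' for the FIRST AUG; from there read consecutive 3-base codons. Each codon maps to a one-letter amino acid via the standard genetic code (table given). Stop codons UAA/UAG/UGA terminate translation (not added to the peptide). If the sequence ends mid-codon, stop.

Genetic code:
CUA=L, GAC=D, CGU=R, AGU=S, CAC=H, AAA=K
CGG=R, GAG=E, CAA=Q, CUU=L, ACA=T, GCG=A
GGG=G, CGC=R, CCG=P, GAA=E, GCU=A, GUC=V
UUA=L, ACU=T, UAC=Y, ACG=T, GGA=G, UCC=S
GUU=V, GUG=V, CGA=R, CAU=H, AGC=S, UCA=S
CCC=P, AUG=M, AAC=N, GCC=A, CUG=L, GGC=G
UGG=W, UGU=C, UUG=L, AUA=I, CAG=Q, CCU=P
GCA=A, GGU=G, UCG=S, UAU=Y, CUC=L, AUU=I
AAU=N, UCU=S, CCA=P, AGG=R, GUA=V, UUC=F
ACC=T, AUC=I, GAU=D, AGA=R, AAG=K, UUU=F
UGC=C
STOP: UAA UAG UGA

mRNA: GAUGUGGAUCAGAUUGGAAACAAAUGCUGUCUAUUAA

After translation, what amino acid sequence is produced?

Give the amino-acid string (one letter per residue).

Answer: MWIRLETNAVY

Derivation:
start AUG at pos 1
pos 1: AUG -> M; peptide=M
pos 4: UGG -> W; peptide=MW
pos 7: AUC -> I; peptide=MWI
pos 10: AGA -> R; peptide=MWIR
pos 13: UUG -> L; peptide=MWIRL
pos 16: GAA -> E; peptide=MWIRLE
pos 19: ACA -> T; peptide=MWIRLET
pos 22: AAU -> N; peptide=MWIRLETN
pos 25: GCU -> A; peptide=MWIRLETNA
pos 28: GUC -> V; peptide=MWIRLETNAV
pos 31: UAU -> Y; peptide=MWIRLETNAVY
pos 34: UAA -> STOP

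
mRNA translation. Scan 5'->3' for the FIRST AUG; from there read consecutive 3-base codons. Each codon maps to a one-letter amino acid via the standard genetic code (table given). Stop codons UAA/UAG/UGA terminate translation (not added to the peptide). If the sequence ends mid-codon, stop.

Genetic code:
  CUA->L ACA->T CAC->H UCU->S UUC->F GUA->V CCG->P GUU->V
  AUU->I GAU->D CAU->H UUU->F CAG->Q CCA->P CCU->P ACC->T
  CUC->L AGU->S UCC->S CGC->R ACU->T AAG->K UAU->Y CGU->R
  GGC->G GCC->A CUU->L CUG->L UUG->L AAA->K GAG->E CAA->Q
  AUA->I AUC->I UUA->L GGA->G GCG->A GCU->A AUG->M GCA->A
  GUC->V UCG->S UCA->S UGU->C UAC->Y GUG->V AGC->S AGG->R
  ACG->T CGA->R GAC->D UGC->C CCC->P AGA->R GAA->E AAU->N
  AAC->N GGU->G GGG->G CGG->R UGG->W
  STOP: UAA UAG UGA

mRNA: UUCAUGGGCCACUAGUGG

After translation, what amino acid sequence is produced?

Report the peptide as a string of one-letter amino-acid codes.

Answer: MGH

Derivation:
start AUG at pos 3
pos 3: AUG -> M; peptide=M
pos 6: GGC -> G; peptide=MG
pos 9: CAC -> H; peptide=MGH
pos 12: UAG -> STOP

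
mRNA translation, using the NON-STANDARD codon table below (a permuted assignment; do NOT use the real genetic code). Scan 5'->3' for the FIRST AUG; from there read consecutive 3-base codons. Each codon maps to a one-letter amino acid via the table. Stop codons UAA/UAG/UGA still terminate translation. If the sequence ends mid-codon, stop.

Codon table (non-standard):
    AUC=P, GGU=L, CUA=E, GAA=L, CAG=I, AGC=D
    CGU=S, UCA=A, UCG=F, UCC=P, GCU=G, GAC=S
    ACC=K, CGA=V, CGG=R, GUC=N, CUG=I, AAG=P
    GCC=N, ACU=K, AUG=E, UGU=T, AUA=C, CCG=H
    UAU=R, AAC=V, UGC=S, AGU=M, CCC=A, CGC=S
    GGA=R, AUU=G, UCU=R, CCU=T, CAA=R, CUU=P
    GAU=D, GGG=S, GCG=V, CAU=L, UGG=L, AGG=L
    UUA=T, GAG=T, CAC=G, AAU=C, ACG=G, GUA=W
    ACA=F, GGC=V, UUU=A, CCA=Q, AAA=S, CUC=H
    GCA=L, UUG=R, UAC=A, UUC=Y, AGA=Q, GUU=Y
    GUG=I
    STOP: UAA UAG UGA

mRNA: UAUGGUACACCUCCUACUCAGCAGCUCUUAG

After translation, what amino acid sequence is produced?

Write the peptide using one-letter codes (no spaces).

Answer: EWGHEHDDR

Derivation:
start AUG at pos 1
pos 1: AUG -> E; peptide=E
pos 4: GUA -> W; peptide=EW
pos 7: CAC -> G; peptide=EWG
pos 10: CUC -> H; peptide=EWGH
pos 13: CUA -> E; peptide=EWGHE
pos 16: CUC -> H; peptide=EWGHEH
pos 19: AGC -> D; peptide=EWGHEHD
pos 22: AGC -> D; peptide=EWGHEHDD
pos 25: UCU -> R; peptide=EWGHEHDDR
pos 28: UAG -> STOP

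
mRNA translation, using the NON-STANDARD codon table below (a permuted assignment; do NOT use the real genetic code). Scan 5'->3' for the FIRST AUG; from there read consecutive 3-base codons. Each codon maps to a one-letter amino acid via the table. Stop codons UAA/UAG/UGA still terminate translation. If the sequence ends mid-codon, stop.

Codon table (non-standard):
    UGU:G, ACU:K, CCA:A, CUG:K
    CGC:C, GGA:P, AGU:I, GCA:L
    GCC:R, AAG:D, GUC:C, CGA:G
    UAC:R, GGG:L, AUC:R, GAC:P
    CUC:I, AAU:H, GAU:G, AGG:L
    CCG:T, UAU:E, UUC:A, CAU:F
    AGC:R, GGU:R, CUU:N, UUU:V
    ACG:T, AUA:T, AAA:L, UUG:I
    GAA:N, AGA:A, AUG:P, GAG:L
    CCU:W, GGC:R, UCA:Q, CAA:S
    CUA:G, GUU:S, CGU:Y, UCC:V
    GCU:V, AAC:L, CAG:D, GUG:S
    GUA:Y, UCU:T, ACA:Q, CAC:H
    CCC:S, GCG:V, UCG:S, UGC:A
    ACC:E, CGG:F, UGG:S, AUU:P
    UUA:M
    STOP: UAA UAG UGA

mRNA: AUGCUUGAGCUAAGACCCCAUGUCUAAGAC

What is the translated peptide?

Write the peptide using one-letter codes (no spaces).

start AUG at pos 0
pos 0: AUG -> P; peptide=P
pos 3: CUU -> N; peptide=PN
pos 6: GAG -> L; peptide=PNL
pos 9: CUA -> G; peptide=PNLG
pos 12: AGA -> A; peptide=PNLGA
pos 15: CCC -> S; peptide=PNLGAS
pos 18: CAU -> F; peptide=PNLGASF
pos 21: GUC -> C; peptide=PNLGASFC
pos 24: UAA -> STOP

Answer: PNLGASFC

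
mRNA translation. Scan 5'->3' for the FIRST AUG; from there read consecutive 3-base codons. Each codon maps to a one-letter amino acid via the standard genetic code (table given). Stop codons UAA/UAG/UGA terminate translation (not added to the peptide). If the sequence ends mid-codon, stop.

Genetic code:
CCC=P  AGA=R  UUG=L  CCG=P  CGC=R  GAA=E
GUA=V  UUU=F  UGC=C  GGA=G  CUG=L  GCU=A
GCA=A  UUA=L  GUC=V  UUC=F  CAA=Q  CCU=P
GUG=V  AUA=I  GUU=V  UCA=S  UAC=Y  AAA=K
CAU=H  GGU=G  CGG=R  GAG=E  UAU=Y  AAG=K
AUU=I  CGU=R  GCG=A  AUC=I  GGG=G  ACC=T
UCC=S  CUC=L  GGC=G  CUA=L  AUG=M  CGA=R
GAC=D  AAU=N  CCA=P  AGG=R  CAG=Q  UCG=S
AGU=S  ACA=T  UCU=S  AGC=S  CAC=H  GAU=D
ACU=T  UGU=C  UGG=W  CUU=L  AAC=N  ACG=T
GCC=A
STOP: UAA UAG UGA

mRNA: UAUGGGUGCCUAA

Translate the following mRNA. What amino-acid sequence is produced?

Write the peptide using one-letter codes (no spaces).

Answer: MGA

Derivation:
start AUG at pos 1
pos 1: AUG -> M; peptide=M
pos 4: GGU -> G; peptide=MG
pos 7: GCC -> A; peptide=MGA
pos 10: UAA -> STOP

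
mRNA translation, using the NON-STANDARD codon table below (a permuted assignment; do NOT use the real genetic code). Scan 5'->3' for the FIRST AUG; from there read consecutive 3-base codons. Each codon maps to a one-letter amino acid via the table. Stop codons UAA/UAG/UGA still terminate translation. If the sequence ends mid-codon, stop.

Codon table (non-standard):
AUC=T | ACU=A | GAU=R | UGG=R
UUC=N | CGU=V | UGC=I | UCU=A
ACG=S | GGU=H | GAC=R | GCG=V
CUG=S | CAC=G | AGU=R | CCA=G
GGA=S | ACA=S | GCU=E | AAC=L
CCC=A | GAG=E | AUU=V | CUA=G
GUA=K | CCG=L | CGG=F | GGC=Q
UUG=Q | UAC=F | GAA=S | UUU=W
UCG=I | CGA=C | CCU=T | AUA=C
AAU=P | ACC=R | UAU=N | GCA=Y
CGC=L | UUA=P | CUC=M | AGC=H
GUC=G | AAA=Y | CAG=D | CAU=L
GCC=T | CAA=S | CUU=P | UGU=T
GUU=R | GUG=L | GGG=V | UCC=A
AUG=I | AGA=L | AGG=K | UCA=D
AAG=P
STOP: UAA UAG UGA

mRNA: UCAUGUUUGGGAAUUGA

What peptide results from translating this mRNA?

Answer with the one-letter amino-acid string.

start AUG at pos 2
pos 2: AUG -> I; peptide=I
pos 5: UUU -> W; peptide=IW
pos 8: GGG -> V; peptide=IWV
pos 11: AAU -> P; peptide=IWVP
pos 14: UGA -> STOP

Answer: IWVP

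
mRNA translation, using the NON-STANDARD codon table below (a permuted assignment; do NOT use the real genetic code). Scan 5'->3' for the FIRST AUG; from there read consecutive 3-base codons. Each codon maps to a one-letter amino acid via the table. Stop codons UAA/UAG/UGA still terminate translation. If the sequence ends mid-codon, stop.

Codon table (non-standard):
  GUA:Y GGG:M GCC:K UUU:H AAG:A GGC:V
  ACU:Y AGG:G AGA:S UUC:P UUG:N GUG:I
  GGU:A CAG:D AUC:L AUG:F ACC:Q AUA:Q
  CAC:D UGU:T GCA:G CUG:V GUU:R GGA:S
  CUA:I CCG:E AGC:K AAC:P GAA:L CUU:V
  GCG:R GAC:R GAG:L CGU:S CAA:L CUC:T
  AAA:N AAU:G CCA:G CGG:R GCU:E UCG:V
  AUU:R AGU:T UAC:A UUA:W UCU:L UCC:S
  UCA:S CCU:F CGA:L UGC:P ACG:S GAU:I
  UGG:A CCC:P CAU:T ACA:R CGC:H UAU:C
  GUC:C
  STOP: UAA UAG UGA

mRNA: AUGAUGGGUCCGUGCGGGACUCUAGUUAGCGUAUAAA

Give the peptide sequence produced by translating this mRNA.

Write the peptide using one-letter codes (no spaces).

start AUG at pos 0
pos 0: AUG -> F; peptide=F
pos 3: AUG -> F; peptide=FF
pos 6: GGU -> A; peptide=FFA
pos 9: CCG -> E; peptide=FFAE
pos 12: UGC -> P; peptide=FFAEP
pos 15: GGG -> M; peptide=FFAEPM
pos 18: ACU -> Y; peptide=FFAEPMY
pos 21: CUA -> I; peptide=FFAEPMYI
pos 24: GUU -> R; peptide=FFAEPMYIR
pos 27: AGC -> K; peptide=FFAEPMYIRK
pos 30: GUA -> Y; peptide=FFAEPMYIRKY
pos 33: UAA -> STOP

Answer: FFAEPMYIRKY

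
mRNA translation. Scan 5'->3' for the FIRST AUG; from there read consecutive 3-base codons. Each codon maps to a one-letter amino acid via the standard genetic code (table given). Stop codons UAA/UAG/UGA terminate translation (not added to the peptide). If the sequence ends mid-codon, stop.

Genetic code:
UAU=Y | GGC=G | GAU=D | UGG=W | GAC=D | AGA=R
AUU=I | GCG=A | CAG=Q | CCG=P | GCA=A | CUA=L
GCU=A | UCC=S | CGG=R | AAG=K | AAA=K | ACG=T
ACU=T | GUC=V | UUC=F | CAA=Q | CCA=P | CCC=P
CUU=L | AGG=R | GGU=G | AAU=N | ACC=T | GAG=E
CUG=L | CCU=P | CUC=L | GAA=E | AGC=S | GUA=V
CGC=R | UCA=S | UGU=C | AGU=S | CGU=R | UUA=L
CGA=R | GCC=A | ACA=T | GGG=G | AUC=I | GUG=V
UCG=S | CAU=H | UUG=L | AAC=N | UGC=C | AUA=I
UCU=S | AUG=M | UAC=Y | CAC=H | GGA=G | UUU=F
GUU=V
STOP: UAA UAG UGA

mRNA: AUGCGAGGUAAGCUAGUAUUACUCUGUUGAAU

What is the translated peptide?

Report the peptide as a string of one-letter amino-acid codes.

Answer: MRGKLVLLC

Derivation:
start AUG at pos 0
pos 0: AUG -> M; peptide=M
pos 3: CGA -> R; peptide=MR
pos 6: GGU -> G; peptide=MRG
pos 9: AAG -> K; peptide=MRGK
pos 12: CUA -> L; peptide=MRGKL
pos 15: GUA -> V; peptide=MRGKLV
pos 18: UUA -> L; peptide=MRGKLVL
pos 21: CUC -> L; peptide=MRGKLVLL
pos 24: UGU -> C; peptide=MRGKLVLLC
pos 27: UGA -> STOP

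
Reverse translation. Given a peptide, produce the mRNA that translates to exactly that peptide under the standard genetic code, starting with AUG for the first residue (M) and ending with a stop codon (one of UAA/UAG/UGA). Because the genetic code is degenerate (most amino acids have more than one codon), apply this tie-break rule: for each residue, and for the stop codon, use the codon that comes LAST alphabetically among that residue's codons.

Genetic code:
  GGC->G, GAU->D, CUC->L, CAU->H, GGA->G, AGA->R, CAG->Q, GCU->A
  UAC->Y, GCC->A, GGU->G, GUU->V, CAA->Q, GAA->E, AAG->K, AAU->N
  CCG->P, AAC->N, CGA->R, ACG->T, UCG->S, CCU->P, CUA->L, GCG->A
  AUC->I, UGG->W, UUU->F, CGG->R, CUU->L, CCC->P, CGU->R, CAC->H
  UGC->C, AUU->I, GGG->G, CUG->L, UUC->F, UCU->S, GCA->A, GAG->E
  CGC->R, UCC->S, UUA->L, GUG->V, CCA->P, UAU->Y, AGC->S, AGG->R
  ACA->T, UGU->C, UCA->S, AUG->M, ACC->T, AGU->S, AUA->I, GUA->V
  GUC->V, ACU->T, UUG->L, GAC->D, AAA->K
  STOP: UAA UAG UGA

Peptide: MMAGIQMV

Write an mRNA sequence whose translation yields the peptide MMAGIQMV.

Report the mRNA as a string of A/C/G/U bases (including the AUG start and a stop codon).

Answer: mRNA: AUGAUGGCUGGUAUUCAGAUGGUUUGA

Derivation:
residue 1: M -> AUG (start codon)
residue 2: M -> AUG (only codon)
residue 3: A codons sorted = GCA,GCC,GCG,GCU -> pick last = GCU
residue 4: G codons sorted = GGA,GGC,GGG,GGU -> pick last = GGU
residue 5: I codons sorted = AUA,AUC,AUU -> pick last = AUU
residue 6: Q codons sorted = CAA,CAG -> pick last = CAG
residue 7: M -> AUG (only codon)
residue 8: V codons sorted = GUA,GUC,GUG,GUU -> pick last = GUU
terminator: stop codons sorted = UAA,UAG,UGA -> pick last = UGA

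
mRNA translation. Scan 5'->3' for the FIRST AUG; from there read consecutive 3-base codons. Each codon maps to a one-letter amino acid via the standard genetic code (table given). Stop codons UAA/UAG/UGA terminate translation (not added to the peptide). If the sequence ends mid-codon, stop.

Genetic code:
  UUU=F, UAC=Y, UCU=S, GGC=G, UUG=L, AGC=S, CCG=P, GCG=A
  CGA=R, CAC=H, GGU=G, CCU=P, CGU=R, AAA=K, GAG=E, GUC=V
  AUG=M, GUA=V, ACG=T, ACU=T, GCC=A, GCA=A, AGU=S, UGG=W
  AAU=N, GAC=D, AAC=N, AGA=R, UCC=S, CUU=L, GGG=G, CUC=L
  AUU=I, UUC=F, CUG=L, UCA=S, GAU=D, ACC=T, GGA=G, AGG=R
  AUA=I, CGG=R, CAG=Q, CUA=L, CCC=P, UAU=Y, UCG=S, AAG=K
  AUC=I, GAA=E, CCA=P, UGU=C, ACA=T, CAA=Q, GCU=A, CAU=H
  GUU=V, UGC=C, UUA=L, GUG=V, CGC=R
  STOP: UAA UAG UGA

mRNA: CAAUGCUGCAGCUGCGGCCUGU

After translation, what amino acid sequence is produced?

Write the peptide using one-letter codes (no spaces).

Answer: MLQLRP

Derivation:
start AUG at pos 2
pos 2: AUG -> M; peptide=M
pos 5: CUG -> L; peptide=ML
pos 8: CAG -> Q; peptide=MLQ
pos 11: CUG -> L; peptide=MLQL
pos 14: CGG -> R; peptide=MLQLR
pos 17: CCU -> P; peptide=MLQLRP
pos 20: only 2 nt remain (<3), stop (end of mRNA)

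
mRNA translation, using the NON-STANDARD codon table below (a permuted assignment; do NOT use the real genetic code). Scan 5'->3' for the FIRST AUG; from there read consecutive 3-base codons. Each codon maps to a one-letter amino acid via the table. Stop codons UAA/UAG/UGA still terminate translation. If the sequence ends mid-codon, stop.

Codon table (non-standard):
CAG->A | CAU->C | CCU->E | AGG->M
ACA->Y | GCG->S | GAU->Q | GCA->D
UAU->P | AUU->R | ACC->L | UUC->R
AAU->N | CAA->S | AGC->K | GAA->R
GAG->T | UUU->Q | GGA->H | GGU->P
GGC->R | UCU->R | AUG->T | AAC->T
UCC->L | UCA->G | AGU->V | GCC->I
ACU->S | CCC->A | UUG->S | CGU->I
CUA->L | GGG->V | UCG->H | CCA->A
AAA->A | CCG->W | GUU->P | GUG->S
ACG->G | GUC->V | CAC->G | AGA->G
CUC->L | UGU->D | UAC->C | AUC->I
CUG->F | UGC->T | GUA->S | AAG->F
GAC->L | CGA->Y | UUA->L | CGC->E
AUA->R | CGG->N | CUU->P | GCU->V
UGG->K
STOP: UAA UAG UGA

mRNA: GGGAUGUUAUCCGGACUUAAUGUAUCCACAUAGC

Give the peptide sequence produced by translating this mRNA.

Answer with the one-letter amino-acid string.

start AUG at pos 3
pos 3: AUG -> T; peptide=T
pos 6: UUA -> L; peptide=TL
pos 9: UCC -> L; peptide=TLL
pos 12: GGA -> H; peptide=TLLH
pos 15: CUU -> P; peptide=TLLHP
pos 18: AAU -> N; peptide=TLLHPN
pos 21: GUA -> S; peptide=TLLHPNS
pos 24: UCC -> L; peptide=TLLHPNSL
pos 27: ACA -> Y; peptide=TLLHPNSLY
pos 30: UAG -> STOP

Answer: TLLHPNSLY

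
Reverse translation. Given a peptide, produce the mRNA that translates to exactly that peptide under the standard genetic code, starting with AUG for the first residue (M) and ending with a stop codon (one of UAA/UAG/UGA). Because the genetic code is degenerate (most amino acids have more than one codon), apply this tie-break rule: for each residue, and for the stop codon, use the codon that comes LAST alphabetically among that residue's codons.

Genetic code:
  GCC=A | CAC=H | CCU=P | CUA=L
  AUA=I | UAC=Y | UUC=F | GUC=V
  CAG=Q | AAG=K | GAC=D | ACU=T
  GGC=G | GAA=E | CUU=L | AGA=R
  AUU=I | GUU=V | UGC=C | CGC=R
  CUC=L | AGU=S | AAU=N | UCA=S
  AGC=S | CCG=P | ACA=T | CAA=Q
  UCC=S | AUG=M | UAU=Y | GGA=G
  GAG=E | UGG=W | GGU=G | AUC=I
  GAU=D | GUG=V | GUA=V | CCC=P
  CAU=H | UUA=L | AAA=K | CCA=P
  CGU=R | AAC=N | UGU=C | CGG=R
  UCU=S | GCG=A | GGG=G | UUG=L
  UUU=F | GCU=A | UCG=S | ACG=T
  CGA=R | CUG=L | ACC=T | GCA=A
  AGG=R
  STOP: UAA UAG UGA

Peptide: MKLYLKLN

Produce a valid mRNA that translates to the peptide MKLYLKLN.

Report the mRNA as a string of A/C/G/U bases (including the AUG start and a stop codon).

residue 1: M -> AUG (start codon)
residue 2: K codons sorted = AAA,AAG -> pick last = AAG
residue 3: L codons sorted = CUA,CUC,CUG,CUU,UUA,UUG -> pick last = UUG
residue 4: Y codons sorted = UAC,UAU -> pick last = UAU
residue 5: L codons sorted = CUA,CUC,CUG,CUU,UUA,UUG -> pick last = UUG
residue 6: K codons sorted = AAA,AAG -> pick last = AAG
residue 7: L codons sorted = CUA,CUC,CUG,CUU,UUA,UUG -> pick last = UUG
residue 8: N codons sorted = AAC,AAU -> pick last = AAU
terminator: stop codons sorted = UAA,UAG,UGA -> pick last = UGA

Answer: mRNA: AUGAAGUUGUAUUUGAAGUUGAAUUGA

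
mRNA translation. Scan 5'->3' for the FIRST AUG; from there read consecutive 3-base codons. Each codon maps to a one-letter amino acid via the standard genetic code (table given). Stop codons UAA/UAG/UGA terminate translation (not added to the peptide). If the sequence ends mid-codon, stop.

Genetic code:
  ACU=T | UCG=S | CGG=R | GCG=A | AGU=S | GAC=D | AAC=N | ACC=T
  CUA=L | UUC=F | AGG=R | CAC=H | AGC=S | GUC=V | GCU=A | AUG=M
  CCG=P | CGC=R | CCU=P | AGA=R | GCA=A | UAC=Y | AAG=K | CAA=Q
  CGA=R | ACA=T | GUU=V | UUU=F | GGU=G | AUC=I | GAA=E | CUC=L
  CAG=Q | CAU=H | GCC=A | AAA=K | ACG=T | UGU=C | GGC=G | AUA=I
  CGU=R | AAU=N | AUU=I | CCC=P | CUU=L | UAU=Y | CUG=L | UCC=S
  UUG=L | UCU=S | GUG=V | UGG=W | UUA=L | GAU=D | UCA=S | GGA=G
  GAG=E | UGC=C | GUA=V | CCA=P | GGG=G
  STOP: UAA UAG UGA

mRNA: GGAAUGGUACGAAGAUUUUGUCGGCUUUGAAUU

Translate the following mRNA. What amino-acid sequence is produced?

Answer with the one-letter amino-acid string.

Answer: MVRRFCRL

Derivation:
start AUG at pos 3
pos 3: AUG -> M; peptide=M
pos 6: GUA -> V; peptide=MV
pos 9: CGA -> R; peptide=MVR
pos 12: AGA -> R; peptide=MVRR
pos 15: UUU -> F; peptide=MVRRF
pos 18: UGU -> C; peptide=MVRRFC
pos 21: CGG -> R; peptide=MVRRFCR
pos 24: CUU -> L; peptide=MVRRFCRL
pos 27: UGA -> STOP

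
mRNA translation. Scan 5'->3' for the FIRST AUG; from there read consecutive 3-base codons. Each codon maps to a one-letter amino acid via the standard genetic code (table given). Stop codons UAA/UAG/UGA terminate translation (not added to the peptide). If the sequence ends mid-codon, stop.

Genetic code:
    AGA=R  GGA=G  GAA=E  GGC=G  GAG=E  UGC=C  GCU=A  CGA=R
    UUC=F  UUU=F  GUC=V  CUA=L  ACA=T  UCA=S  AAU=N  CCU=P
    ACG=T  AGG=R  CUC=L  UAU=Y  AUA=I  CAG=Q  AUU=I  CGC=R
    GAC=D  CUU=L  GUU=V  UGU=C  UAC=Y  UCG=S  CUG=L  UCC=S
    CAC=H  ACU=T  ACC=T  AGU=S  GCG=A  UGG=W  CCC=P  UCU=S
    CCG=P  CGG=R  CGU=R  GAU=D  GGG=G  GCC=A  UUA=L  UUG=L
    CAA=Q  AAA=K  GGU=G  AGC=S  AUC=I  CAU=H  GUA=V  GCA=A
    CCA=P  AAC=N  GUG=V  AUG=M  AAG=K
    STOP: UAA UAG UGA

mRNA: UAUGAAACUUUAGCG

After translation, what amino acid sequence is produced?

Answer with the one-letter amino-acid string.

start AUG at pos 1
pos 1: AUG -> M; peptide=M
pos 4: AAA -> K; peptide=MK
pos 7: CUU -> L; peptide=MKL
pos 10: UAG -> STOP

Answer: MKL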